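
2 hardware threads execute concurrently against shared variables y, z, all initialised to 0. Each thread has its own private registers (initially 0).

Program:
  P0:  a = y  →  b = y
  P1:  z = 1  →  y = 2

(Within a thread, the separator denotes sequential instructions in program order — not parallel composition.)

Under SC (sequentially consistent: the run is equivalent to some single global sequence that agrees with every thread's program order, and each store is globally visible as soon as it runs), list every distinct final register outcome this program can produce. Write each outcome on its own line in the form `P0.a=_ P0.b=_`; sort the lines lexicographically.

outcome vector order: (P0.a,P0.b)
|SC outcomes| = 3

P0.a=0 P0.b=0
P0.a=0 P0.b=2
P0.a=2 P0.b=2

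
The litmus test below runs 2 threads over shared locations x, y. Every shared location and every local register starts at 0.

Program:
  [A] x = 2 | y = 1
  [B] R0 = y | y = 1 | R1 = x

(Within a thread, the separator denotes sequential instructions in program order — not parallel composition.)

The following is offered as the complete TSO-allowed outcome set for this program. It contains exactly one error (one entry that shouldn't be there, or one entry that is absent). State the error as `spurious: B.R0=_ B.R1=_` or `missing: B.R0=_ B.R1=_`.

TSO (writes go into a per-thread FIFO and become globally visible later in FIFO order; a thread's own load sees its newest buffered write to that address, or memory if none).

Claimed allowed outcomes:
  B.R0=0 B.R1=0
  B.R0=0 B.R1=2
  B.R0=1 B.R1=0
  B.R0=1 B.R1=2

spurious: B.R0=1 B.R1=0

outcome vector order: (B.R0,B.R1)
[TSO] allowed = {(0,0), (0,2), (1,2)}
claimed∖TSO = {(1,0)}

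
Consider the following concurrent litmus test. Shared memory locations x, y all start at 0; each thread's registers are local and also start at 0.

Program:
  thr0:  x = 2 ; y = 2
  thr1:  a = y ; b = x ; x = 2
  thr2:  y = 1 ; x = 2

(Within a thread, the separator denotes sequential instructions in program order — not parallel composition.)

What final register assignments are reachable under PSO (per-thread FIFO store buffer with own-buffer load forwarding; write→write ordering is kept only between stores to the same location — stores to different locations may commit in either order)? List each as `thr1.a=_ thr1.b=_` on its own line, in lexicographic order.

outcome vector order: (thr1.a,thr1.b)
|PSO outcomes| = 6

thr1.a=0 thr1.b=0
thr1.a=0 thr1.b=2
thr1.a=1 thr1.b=0
thr1.a=1 thr1.b=2
thr1.a=2 thr1.b=0
thr1.a=2 thr1.b=2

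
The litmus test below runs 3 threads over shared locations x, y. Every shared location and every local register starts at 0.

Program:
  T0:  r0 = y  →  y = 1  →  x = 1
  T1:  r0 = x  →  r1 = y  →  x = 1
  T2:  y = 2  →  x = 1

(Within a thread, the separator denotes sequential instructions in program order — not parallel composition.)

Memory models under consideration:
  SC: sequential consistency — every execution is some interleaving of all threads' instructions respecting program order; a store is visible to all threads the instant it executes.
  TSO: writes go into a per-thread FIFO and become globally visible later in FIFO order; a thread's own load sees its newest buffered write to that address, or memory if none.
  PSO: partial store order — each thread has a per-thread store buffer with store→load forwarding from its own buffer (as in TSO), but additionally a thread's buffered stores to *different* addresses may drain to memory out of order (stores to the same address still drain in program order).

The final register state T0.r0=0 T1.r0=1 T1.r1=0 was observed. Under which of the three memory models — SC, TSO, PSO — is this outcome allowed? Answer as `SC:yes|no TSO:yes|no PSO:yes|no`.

outcome vector order: (T0.r0,T1.r0,T1.r1)
SC (10): <0 0 0>; <0 0 1>; <0 0 2>; <0 1 1>; <0 1 2>; <2 0 0>; <2 0 1>; <2 0 2>; <2 1 1>; <2 1 2>
TSO (10): <0 0 0>; <0 0 1>; <0 0 2>; <0 1 1>; <0 1 2>; <2 0 0>; <2 0 1>; <2 0 2>; <2 1 1>; <2 1 2>
PSO (12): <0 0 0>; <0 0 1>; <0 0 2>; <0 1 0>; <0 1 1>; <0 1 2>; <2 0 0>; <2 0 1>; <2 0 2>; <2 1 0>; <2 1 1>; <2 1 2>
target <0 1 0> ∈ {PSO}

SC:no TSO:no PSO:yes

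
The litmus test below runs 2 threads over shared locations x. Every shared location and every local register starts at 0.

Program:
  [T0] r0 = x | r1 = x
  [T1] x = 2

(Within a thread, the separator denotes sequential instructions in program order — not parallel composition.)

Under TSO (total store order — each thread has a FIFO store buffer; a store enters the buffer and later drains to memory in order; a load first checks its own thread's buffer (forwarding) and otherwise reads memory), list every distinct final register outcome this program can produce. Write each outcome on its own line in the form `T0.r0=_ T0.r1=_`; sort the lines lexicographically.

outcome vector order: (T0.r0,T0.r1)
|TSO outcomes| = 3

T0.r0=0 T0.r1=0
T0.r0=0 T0.r1=2
T0.r0=2 T0.r1=2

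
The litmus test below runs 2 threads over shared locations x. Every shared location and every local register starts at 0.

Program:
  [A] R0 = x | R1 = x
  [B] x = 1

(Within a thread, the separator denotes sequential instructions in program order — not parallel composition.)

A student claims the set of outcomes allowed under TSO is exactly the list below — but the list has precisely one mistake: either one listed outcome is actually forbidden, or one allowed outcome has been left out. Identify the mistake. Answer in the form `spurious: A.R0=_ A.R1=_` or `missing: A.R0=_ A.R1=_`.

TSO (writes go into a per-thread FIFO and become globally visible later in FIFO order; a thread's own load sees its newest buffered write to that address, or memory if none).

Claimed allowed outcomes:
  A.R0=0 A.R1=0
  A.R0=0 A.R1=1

missing: A.R0=1 A.R1=1

outcome vector order: (A.R0,A.R1)
TSO (3): <0 0>; <0 1>; <1 1>
TSO∖claimed = {<1 1>}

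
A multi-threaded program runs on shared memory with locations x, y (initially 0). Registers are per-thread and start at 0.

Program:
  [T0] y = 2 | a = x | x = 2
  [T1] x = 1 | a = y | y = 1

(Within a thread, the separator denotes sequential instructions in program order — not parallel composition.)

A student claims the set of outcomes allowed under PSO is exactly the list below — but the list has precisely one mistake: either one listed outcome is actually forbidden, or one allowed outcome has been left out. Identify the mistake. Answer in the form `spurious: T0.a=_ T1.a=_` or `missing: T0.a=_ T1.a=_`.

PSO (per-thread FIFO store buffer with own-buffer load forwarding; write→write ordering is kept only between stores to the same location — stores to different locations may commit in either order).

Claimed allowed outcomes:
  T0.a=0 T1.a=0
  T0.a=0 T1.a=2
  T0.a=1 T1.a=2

outcome vector order: (T0.a,T1.a)
PSO: 4 outcomes — {(0,0); (0,2); (1,0); (1,2)}
PSO∖claimed = {(1,0)}

missing: T0.a=1 T1.a=0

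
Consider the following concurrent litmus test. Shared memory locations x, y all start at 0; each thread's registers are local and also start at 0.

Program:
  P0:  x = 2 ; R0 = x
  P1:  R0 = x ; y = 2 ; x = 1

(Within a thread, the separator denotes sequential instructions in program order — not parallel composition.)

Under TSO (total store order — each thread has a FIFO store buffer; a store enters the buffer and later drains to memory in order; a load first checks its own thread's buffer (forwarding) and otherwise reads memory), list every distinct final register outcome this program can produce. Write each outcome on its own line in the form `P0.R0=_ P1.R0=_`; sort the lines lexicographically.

outcome vector order: (P0.R0,P1.R0)
|TSO outcomes| = 4

P0.R0=1 P1.R0=0
P0.R0=1 P1.R0=2
P0.R0=2 P1.R0=0
P0.R0=2 P1.R0=2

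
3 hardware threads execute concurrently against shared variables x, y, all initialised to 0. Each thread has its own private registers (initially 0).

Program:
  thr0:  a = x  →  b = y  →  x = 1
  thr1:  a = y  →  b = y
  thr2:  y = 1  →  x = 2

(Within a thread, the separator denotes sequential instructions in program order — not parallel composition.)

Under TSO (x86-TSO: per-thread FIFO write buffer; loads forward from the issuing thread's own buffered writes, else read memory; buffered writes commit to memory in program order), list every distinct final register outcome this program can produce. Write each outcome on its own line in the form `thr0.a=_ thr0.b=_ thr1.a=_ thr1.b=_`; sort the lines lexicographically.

thr0.a=0 thr0.b=0 thr1.a=0 thr1.b=0
thr0.a=0 thr0.b=0 thr1.a=0 thr1.b=1
thr0.a=0 thr0.b=0 thr1.a=1 thr1.b=1
thr0.a=0 thr0.b=1 thr1.a=0 thr1.b=0
thr0.a=0 thr0.b=1 thr1.a=0 thr1.b=1
thr0.a=0 thr0.b=1 thr1.a=1 thr1.b=1
thr0.a=2 thr0.b=1 thr1.a=0 thr1.b=0
thr0.a=2 thr0.b=1 thr1.a=0 thr1.b=1
thr0.a=2 thr0.b=1 thr1.a=1 thr1.b=1

outcome vector order: (thr0.a,thr0.b,thr1.a,thr1.b)
|TSO outcomes| = 9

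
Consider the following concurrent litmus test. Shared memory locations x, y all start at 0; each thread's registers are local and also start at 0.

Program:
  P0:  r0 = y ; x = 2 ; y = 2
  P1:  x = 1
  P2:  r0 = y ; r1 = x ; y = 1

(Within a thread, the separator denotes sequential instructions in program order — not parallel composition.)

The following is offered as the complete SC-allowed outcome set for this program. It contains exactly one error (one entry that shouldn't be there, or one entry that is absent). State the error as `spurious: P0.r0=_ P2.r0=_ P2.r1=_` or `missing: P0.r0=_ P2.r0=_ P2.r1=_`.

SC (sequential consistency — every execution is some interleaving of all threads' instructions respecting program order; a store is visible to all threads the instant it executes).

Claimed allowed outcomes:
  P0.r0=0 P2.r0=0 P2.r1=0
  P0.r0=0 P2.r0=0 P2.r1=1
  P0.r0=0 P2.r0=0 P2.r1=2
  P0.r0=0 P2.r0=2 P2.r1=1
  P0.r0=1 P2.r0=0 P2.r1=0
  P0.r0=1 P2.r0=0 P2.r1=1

outcome vector order: (P0.r0,P2.r0,P2.r1)
SC (7): (0,0,0); (0,0,1); (0,0,2); (0,2,1); (0,2,2); (1,0,0); (1,0,1)
SC∖claimed = {(0,2,2)}

missing: P0.r0=0 P2.r0=2 P2.r1=2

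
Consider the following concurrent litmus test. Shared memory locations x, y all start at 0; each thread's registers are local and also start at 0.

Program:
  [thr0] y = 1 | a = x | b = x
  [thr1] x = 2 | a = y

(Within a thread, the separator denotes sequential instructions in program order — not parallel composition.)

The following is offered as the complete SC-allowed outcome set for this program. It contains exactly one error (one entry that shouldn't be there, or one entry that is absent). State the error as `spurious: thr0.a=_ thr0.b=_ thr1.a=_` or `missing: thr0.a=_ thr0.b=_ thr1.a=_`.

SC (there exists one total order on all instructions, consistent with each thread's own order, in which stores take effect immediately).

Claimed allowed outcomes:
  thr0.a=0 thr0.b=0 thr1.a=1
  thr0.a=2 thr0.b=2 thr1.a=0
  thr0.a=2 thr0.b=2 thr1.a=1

missing: thr0.a=0 thr0.b=2 thr1.a=1

outcome vector order: (thr0.a,thr0.b,thr1.a)
SC (4): (0,0,1); (0,2,1); (2,2,0); (2,2,1)
SC∖claimed = {(0,2,1)}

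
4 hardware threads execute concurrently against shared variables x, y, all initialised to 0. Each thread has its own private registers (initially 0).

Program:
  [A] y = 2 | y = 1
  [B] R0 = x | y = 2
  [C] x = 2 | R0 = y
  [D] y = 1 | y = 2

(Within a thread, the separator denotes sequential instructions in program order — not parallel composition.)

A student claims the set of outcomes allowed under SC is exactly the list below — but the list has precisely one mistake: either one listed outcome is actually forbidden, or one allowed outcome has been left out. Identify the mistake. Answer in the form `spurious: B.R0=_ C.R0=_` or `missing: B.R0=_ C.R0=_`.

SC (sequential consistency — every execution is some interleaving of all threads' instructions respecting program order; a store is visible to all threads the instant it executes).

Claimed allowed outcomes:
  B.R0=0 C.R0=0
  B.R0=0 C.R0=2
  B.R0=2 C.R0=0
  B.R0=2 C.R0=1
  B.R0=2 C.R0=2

missing: B.R0=0 C.R0=1

outcome vector order: (B.R0,C.R0)
[SC] allowed = {00, 01, 02, 20, 21, 22}
SC∖claimed = {01}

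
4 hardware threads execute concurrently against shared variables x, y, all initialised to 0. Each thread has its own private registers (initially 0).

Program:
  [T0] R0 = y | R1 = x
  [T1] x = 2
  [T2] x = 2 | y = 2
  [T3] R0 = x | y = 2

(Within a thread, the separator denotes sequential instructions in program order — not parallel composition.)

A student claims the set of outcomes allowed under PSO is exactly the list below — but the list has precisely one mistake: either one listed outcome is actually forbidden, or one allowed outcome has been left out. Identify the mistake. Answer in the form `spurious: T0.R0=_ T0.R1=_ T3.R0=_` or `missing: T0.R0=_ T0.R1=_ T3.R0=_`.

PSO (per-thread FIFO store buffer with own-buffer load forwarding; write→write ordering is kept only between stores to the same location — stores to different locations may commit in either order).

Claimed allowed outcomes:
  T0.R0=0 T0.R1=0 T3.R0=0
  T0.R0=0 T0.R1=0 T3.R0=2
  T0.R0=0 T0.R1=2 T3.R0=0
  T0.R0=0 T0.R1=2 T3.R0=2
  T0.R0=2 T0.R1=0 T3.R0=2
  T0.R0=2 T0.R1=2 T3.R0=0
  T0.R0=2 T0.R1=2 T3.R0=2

missing: T0.R0=2 T0.R1=0 T3.R0=0

outcome vector order: (T0.R0,T0.R1,T3.R0)
[PSO] allowed = {<0 0 0>, <0 0 2>, <0 2 0>, <0 2 2>, <2 0 0>, <2 0 2>, <2 2 0>, <2 2 2>}
PSO∖claimed = {<2 0 0>}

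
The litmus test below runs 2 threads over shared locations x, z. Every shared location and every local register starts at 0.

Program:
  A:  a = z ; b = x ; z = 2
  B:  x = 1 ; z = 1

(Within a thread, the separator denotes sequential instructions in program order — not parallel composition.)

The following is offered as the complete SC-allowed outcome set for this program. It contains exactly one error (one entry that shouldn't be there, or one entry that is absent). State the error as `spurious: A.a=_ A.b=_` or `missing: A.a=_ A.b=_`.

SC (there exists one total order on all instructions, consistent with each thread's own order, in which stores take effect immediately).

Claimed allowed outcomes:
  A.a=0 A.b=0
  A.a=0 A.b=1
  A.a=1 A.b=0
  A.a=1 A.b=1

spurious: A.a=1 A.b=0

outcome vector order: (A.a,A.b)
SC: 3 outcomes — {(0,0), (0,1), (1,1)}
claimed∖SC = {(1,0)}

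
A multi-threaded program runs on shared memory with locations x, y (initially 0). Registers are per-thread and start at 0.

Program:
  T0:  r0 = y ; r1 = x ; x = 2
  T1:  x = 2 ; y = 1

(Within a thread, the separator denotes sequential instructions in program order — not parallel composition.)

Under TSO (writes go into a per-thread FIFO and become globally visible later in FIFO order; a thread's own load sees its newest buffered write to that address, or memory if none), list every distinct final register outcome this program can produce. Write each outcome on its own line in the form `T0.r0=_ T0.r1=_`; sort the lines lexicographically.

T0.r0=0 T0.r1=0
T0.r0=0 T0.r1=2
T0.r0=1 T0.r1=2

outcome vector order: (T0.r0,T0.r1)
|TSO outcomes| = 3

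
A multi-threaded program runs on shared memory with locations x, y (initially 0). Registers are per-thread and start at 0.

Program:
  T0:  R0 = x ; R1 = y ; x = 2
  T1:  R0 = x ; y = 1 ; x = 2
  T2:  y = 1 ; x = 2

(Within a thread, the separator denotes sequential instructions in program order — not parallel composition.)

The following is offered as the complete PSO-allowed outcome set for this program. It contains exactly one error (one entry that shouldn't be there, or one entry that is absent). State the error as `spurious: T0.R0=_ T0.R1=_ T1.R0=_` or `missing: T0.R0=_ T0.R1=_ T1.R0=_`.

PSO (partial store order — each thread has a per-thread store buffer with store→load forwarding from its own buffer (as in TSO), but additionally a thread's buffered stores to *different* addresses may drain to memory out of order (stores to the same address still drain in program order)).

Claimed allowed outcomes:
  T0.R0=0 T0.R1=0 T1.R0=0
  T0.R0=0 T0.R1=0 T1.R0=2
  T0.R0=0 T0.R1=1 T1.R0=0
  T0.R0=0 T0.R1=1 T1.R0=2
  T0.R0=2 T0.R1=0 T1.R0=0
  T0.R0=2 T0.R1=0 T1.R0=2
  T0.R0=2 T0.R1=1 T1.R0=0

outcome vector order: (T0.R0,T0.R1,T1.R0)
PSO (8): (0,0,0) (0,0,2) (0,1,0) (0,1,2) (2,0,0) (2,0,2) (2,1,0) (2,1,2)
PSO∖claimed = {(2,1,2)}

missing: T0.R0=2 T0.R1=1 T1.R0=2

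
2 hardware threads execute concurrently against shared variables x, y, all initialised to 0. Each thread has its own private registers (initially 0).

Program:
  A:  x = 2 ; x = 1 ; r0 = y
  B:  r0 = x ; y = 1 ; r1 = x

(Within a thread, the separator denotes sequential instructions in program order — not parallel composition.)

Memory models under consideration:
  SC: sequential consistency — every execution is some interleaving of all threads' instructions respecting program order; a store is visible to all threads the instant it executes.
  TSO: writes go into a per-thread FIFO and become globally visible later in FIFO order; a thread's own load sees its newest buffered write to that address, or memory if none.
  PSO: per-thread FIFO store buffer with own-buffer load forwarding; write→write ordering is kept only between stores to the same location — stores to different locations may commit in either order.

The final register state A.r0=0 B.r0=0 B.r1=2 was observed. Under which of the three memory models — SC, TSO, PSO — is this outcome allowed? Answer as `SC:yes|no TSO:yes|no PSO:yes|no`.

outcome vector order: (A.r0,B.r0,B.r1)
[SC] allowed = {<0 0 1> <0 1 1> <0 2 1> <1 0 0> <1 0 1> <1 0 2> <1 1 1> <1 2 1> <1 2 2>}
[TSO] allowed = {<0 0 0> <0 0 1> <0 0 2> <0 1 1> <0 2 1> <0 2 2> <1 0 0> <1 0 1> <1 0 2> <1 1 1> <1 2 1> <1 2 2>}
[PSO] allowed = {<0 0 0> <0 0 1> <0 0 2> <0 1 1> <0 2 1> <0 2 2> <1 0 0> <1 0 1> <1 0 2> <1 1 1> <1 2 1> <1 2 2>}
target <0 0 2> ∈ {TSO,PSO}

SC:no TSO:yes PSO:yes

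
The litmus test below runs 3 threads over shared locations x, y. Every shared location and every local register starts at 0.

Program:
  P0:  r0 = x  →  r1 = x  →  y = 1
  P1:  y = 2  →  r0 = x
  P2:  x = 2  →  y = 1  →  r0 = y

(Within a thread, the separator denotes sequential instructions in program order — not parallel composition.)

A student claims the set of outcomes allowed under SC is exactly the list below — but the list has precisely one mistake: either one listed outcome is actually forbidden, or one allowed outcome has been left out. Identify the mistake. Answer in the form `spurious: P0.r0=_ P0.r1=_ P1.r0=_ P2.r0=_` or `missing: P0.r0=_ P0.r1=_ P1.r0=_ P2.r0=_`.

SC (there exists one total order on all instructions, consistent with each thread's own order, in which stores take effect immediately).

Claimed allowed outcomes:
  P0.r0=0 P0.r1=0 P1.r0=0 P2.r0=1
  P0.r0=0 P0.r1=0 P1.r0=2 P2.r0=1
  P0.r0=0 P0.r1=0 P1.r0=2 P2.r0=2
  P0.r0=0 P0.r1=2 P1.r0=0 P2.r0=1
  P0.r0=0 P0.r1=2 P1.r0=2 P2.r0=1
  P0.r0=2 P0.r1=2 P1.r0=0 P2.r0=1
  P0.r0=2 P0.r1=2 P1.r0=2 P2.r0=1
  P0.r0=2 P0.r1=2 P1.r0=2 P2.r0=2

outcome vector order: (P0.r0,P0.r1,P1.r0,P2.r0)
SC: 9 outcomes — {0001, 0021, 0022, 0201, 0221, 0222, 2201, 2221, 2222}
SC∖claimed = {0222}

missing: P0.r0=0 P0.r1=2 P1.r0=2 P2.r0=2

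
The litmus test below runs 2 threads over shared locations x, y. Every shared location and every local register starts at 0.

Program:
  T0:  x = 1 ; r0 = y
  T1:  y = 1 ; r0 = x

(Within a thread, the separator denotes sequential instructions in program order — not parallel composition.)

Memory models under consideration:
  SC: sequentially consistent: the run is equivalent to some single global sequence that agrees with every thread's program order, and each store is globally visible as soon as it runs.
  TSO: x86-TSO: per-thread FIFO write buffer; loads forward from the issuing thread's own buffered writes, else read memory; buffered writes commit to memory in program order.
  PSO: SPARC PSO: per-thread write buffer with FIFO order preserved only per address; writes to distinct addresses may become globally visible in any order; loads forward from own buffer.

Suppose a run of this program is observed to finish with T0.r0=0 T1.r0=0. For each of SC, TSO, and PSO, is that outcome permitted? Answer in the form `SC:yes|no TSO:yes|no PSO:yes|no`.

SC:no TSO:yes PSO:yes

outcome vector order: (T0.r0,T1.r0)
SC: 3 outcomes — {(0,1) (1,0) (1,1)}
TSO: 4 outcomes — {(0,0) (0,1) (1,0) (1,1)}
PSO: 4 outcomes — {(0,0) (0,1) (1,0) (1,1)}
target (0,0) ∈ {TSO,PSO}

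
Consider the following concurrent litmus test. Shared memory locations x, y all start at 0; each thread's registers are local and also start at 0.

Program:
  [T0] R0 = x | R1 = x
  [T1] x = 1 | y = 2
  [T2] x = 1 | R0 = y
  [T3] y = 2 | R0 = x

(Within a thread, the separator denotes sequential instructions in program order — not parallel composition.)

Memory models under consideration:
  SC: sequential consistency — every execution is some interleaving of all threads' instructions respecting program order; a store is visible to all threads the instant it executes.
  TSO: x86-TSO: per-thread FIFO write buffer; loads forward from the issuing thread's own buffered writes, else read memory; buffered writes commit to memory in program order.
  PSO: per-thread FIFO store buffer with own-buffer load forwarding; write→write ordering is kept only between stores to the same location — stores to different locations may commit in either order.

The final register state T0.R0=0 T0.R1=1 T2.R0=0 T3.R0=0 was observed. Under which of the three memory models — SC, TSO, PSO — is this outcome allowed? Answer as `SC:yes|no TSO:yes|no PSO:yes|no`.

SC:no TSO:yes PSO:yes

outcome vector order: (T0.R0,T0.R1,T2.R0,T3.R0)
under SC → 0001; 0020; 0021; 0101; 0120; 0121; 1101; 1120; 1121
under TSO → 0000; 0001; 0020; 0021; 0100; 0101; 0120; 0121; 1100; 1101; 1120; 1121
under PSO → 0000; 0001; 0020; 0021; 0100; 0101; 0120; 0121; 1100; 1101; 1120; 1121
target 0100 ∈ {TSO,PSO}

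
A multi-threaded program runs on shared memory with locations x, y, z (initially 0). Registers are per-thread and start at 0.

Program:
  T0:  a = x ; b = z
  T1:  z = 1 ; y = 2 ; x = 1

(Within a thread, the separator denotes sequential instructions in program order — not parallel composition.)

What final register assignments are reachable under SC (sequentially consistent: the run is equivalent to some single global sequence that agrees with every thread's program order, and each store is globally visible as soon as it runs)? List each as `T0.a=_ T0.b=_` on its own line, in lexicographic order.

outcome vector order: (T0.a,T0.b)
|SC outcomes| = 3

T0.a=0 T0.b=0
T0.a=0 T0.b=1
T0.a=1 T0.b=1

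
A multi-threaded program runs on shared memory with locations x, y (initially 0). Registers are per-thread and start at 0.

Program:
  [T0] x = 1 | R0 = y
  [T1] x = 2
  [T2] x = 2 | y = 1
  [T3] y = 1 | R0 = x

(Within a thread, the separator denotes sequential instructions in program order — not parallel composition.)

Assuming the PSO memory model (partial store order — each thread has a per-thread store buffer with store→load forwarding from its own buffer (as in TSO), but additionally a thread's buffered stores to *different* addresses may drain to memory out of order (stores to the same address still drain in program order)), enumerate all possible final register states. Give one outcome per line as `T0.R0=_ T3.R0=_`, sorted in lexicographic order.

outcome vector order: (T0.R0,T3.R0)
|PSO outcomes| = 6

T0.R0=0 T3.R0=0
T0.R0=0 T3.R0=1
T0.R0=0 T3.R0=2
T0.R0=1 T3.R0=0
T0.R0=1 T3.R0=1
T0.R0=1 T3.R0=2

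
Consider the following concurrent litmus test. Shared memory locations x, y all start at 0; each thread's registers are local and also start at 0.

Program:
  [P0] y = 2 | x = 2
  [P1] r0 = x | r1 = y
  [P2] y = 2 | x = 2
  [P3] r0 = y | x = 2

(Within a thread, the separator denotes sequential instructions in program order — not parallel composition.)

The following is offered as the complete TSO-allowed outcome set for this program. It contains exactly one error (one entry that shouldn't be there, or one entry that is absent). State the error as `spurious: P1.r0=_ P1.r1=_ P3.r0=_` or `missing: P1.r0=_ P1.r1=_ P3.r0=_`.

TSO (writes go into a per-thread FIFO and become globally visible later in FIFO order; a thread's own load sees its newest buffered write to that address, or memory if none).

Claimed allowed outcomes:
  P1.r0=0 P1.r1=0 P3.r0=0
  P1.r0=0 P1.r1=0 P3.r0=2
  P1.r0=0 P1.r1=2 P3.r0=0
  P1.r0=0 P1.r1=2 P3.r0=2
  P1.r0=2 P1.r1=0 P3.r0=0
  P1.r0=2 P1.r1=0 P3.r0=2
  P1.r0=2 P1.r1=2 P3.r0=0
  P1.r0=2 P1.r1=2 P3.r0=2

spurious: P1.r0=2 P1.r1=0 P3.r0=2

outcome vector order: (P1.r0,P1.r1,P3.r0)
TSO (7): (0,0,0) (0,0,2) (0,2,0) (0,2,2) (2,0,0) (2,2,0) (2,2,2)
claimed∖TSO = {(2,0,2)}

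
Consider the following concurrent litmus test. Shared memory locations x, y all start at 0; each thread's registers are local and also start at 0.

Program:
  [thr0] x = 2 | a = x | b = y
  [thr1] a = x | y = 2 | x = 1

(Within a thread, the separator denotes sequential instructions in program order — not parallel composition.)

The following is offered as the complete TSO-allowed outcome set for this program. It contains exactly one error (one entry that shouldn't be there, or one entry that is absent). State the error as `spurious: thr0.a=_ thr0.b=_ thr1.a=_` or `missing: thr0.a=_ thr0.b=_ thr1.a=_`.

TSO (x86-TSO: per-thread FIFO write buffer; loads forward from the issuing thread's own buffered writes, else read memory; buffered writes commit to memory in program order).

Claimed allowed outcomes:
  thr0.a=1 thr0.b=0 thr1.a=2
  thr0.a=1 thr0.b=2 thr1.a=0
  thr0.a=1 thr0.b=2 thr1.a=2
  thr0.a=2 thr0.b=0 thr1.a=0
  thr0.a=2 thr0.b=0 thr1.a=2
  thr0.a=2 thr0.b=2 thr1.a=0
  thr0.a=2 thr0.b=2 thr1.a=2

spurious: thr0.a=1 thr0.b=0 thr1.a=2

outcome vector order: (thr0.a,thr0.b,thr1.a)
TSO (6): <1 2 0>; <1 2 2>; <2 0 0>; <2 0 2>; <2 2 0>; <2 2 2>
claimed∖TSO = {<1 0 2>}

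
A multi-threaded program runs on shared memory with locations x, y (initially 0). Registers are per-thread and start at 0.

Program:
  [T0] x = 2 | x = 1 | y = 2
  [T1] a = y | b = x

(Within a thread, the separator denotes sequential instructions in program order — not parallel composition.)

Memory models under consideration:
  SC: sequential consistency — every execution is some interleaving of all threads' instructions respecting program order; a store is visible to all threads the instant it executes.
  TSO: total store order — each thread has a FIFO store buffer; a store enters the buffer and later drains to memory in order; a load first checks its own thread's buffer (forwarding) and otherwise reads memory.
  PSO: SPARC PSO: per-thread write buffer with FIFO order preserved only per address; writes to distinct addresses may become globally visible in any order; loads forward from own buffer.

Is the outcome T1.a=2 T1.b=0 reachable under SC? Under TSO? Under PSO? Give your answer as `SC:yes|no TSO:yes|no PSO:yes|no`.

outcome vector order: (T1.a,T1.b)
under SC → (0,0), (0,1), (0,2), (2,1)
under TSO → (0,0), (0,1), (0,2), (2,1)
under PSO → (0,0), (0,1), (0,2), (2,0), (2,1), (2,2)
target (2,0) ∈ {PSO}

SC:no TSO:no PSO:yes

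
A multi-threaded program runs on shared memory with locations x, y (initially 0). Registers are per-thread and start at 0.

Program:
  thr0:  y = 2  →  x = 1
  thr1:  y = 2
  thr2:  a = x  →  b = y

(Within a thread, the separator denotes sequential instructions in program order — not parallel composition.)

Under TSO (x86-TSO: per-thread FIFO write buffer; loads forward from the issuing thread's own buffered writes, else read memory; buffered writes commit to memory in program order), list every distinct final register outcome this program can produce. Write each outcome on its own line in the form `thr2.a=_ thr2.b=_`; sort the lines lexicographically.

thr2.a=0 thr2.b=0
thr2.a=0 thr2.b=2
thr2.a=1 thr2.b=2

outcome vector order: (thr2.a,thr2.b)
|TSO outcomes| = 3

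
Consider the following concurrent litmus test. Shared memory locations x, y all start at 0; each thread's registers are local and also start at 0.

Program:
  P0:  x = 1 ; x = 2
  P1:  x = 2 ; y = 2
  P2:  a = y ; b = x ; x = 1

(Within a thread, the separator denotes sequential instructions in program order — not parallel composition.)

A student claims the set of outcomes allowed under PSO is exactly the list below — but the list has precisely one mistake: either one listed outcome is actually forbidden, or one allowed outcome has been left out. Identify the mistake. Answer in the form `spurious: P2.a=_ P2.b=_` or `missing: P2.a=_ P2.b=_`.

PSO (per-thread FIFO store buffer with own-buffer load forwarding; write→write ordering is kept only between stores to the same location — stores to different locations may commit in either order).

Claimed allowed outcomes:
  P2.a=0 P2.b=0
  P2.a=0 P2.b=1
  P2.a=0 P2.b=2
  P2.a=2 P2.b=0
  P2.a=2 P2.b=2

missing: P2.a=2 P2.b=1

outcome vector order: (P2.a,P2.b)
under PSO → <0 0>; <0 1>; <0 2>; <2 0>; <2 1>; <2 2>
PSO∖claimed = {<2 1>}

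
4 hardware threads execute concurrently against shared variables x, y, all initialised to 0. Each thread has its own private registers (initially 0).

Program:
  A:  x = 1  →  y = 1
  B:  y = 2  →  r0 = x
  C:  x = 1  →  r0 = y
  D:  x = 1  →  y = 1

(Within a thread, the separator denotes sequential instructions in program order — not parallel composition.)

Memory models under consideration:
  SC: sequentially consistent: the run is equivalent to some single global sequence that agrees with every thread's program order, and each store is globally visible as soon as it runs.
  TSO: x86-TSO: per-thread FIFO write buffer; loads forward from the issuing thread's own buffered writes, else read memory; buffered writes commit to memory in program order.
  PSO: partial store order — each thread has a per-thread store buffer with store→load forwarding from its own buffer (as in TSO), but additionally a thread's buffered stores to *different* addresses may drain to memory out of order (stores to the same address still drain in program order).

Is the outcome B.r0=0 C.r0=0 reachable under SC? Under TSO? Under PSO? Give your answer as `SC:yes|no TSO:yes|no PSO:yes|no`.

outcome vector order: (B.r0,C.r0)
SC: 5 outcomes — {(0,1), (0,2), (1,0), (1,1), (1,2)}
TSO: 6 outcomes — {(0,0), (0,1), (0,2), (1,0), (1,1), (1,2)}
PSO: 6 outcomes — {(0,0), (0,1), (0,2), (1,0), (1,1), (1,2)}
target (0,0) ∈ {TSO,PSO}

SC:no TSO:yes PSO:yes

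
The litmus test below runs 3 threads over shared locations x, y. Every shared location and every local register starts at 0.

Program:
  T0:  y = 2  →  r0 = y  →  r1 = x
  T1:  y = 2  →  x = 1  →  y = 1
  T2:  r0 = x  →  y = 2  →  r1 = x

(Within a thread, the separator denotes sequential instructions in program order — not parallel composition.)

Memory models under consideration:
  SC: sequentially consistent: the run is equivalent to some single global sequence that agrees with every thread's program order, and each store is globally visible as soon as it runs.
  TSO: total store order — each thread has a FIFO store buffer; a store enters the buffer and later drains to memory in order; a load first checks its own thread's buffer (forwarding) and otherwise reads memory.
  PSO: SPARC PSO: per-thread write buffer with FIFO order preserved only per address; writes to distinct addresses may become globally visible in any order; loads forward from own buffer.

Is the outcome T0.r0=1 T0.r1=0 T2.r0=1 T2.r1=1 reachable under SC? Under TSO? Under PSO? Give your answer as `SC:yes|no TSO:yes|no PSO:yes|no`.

outcome vector order: (T0.r0,T0.r1,T2.r0,T2.r1)
under SC → <1 1 0 0>, <1 1 0 1>, <1 1 1 1>, <2 0 0 0>, <2 0 0 1>, <2 0 1 1>, <2 1 0 0>, <2 1 0 1>, <2 1 1 1>
under TSO → <1 1 0 0>, <1 1 0 1>, <1 1 1 1>, <2 0 0 0>, <2 0 0 1>, <2 0 1 1>, <2 1 0 0>, <2 1 0 1>, <2 1 1 1>
under PSO → <1 0 0 0>, <1 0 0 1>, <1 0 1 1>, <1 1 0 0>, <1 1 0 1>, <1 1 1 1>, <2 0 0 0>, <2 0 0 1>, <2 0 1 1>, <2 1 0 0>, <2 1 0 1>, <2 1 1 1>
target <1 0 1 1> ∈ {PSO}

SC:no TSO:no PSO:yes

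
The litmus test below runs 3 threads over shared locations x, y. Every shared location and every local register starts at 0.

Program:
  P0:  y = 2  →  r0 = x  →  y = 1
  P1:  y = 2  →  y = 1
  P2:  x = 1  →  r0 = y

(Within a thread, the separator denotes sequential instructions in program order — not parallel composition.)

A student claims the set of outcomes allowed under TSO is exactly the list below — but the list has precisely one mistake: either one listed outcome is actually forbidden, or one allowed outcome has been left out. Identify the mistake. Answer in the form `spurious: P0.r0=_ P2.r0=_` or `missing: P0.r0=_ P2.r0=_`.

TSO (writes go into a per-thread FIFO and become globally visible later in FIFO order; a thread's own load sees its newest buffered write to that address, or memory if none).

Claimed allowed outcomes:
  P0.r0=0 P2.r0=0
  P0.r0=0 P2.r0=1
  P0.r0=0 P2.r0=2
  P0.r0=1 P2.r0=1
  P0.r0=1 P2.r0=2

outcome vector order: (P0.r0,P2.r0)
TSO (6): 00; 01; 02; 10; 11; 12
TSO∖claimed = {10}

missing: P0.r0=1 P2.r0=0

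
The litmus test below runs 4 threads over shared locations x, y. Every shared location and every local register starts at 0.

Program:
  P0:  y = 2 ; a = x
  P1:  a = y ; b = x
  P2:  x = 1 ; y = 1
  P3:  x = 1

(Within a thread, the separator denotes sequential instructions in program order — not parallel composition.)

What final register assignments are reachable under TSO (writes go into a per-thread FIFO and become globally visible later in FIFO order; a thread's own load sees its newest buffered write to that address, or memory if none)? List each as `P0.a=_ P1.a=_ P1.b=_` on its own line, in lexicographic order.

outcome vector order: (P0.a,P1.a,P1.b)
|TSO outcomes| = 10

P0.a=0 P1.a=0 P1.b=0
P0.a=0 P1.a=0 P1.b=1
P0.a=0 P1.a=1 P1.b=1
P0.a=0 P1.a=2 P1.b=0
P0.a=0 P1.a=2 P1.b=1
P0.a=1 P1.a=0 P1.b=0
P0.a=1 P1.a=0 P1.b=1
P0.a=1 P1.a=1 P1.b=1
P0.a=1 P1.a=2 P1.b=0
P0.a=1 P1.a=2 P1.b=1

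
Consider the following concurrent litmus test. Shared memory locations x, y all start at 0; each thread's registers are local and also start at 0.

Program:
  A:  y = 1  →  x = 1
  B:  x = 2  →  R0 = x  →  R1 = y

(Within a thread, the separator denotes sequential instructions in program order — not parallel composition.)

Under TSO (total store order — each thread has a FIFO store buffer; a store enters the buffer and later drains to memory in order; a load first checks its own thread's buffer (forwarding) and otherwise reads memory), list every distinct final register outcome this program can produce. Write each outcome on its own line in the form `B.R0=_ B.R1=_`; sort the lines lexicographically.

outcome vector order: (B.R0,B.R1)
|TSO outcomes| = 3

B.R0=1 B.R1=1
B.R0=2 B.R1=0
B.R0=2 B.R1=1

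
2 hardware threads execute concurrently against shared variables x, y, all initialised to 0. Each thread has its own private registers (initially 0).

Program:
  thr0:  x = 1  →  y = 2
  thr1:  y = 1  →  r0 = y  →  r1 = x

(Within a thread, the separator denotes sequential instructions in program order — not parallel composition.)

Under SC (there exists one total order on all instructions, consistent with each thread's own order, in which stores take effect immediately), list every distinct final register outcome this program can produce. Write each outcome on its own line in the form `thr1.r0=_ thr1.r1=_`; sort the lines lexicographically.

thr1.r0=1 thr1.r1=0
thr1.r0=1 thr1.r1=1
thr1.r0=2 thr1.r1=1

outcome vector order: (thr1.r0,thr1.r1)
|SC outcomes| = 3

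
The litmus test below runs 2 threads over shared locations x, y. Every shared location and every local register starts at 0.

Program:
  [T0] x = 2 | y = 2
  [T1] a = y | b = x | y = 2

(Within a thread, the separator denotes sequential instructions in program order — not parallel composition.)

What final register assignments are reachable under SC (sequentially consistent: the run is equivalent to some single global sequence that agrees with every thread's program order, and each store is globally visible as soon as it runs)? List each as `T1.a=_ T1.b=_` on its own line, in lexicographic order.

T1.a=0 T1.b=0
T1.a=0 T1.b=2
T1.a=2 T1.b=2

outcome vector order: (T1.a,T1.b)
|SC outcomes| = 3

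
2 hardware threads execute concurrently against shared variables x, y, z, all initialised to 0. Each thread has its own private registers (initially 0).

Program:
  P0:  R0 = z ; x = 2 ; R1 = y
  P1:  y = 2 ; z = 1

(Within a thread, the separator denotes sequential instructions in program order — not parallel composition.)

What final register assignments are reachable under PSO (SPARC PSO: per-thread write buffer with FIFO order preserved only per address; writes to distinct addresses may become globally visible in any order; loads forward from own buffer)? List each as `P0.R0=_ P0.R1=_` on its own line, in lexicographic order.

outcome vector order: (P0.R0,P0.R1)
|PSO outcomes| = 4

P0.R0=0 P0.R1=0
P0.R0=0 P0.R1=2
P0.R0=1 P0.R1=0
P0.R0=1 P0.R1=2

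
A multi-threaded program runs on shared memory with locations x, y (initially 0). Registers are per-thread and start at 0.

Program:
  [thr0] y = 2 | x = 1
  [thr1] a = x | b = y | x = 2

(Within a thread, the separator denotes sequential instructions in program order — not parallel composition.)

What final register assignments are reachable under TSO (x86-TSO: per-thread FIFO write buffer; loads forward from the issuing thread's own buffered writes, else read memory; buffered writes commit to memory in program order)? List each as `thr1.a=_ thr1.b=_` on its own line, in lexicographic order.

thr1.a=0 thr1.b=0
thr1.a=0 thr1.b=2
thr1.a=1 thr1.b=2

outcome vector order: (thr1.a,thr1.b)
|TSO outcomes| = 3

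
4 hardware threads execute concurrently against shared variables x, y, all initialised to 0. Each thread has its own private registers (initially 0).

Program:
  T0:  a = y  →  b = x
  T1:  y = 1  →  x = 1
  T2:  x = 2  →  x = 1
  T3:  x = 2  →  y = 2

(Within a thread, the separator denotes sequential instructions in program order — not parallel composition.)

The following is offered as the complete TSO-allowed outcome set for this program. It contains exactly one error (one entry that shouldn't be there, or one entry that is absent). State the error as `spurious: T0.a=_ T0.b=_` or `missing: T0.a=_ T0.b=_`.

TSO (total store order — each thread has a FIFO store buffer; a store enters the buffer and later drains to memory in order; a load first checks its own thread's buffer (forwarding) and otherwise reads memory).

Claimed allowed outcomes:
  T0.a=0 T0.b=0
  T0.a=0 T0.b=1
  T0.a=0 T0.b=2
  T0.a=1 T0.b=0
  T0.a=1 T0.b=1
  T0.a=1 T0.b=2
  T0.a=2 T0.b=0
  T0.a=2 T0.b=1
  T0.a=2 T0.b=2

spurious: T0.a=2 T0.b=0

outcome vector order: (T0.a,T0.b)
TSO: 8 outcomes — {<0 0>, <0 1>, <0 2>, <1 0>, <1 1>, <1 2>, <2 1>, <2 2>}
claimed∖TSO = {<2 0>}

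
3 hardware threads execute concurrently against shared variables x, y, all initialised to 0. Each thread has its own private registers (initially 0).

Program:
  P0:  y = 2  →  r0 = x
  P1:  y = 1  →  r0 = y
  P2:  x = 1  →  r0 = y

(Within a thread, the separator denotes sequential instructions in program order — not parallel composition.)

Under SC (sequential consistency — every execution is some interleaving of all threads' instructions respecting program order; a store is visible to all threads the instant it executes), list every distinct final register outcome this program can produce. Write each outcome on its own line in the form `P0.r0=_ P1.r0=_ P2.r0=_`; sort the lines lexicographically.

P0.r0=0 P1.r0=1 P2.r0=1
P0.r0=0 P1.r0=1 P2.r0=2
P0.r0=0 P1.r0=2 P2.r0=2
P0.r0=1 P1.r0=1 P2.r0=0
P0.r0=1 P1.r0=1 P2.r0=1
P0.r0=1 P1.r0=1 P2.r0=2
P0.r0=1 P1.r0=2 P2.r0=0
P0.r0=1 P1.r0=2 P2.r0=1
P0.r0=1 P1.r0=2 P2.r0=2

outcome vector order: (P0.r0,P1.r0,P2.r0)
|SC outcomes| = 9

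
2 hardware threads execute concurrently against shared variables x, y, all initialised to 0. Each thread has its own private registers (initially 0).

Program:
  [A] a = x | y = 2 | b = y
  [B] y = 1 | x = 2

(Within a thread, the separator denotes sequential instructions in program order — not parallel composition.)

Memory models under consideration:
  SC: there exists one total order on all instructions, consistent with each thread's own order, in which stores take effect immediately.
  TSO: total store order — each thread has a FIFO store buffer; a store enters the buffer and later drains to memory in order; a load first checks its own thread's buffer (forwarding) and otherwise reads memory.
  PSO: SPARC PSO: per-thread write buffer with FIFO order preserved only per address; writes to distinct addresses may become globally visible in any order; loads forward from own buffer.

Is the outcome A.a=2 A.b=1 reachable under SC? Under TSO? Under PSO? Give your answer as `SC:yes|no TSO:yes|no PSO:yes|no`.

SC:no TSO:no PSO:yes

outcome vector order: (A.a,A.b)
SC (3): 01; 02; 22
TSO (3): 01; 02; 22
PSO (4): 01; 02; 21; 22
target 21 ∈ {PSO}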